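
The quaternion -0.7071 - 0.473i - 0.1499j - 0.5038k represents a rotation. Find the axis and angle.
axis = (-0.6689, -0.212, -0.7125), θ = 3π/2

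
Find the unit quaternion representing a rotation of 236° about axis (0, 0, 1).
-0.4695 + 0.8829k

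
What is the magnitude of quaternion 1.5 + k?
1.803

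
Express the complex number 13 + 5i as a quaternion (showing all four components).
13 + 5i + 0j + 0k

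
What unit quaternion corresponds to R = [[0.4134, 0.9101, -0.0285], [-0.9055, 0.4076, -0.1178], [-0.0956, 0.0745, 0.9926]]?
0.8387 + 0.0573i + 0.02j - 0.5412k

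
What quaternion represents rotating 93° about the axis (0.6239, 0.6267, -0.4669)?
0.6884 + 0.4526i + 0.4546j - 0.3387k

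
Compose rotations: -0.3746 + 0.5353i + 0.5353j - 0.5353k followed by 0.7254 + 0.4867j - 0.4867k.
-0.7928 + 0.3883i - 0.0545j - 0.4665k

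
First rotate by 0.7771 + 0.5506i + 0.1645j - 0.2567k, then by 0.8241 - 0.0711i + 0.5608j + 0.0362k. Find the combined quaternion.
0.5966 + 0.2486i + 0.573j - 0.5039k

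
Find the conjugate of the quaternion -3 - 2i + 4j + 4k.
-3 + 2i - 4j - 4k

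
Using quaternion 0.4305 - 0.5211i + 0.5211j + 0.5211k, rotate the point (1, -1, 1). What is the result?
(0.811, 0.984, -1.172)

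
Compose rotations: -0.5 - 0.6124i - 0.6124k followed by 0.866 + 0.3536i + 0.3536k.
0.0001 - 0.7071i - 0.7071k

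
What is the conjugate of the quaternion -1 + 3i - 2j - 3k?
-1 - 3i + 2j + 3k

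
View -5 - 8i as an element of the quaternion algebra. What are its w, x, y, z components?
-5 - 8i + 0j + 0k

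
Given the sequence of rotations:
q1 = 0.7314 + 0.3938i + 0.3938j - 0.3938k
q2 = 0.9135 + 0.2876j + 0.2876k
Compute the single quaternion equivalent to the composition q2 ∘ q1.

q2 · q1 = 0.6681 + 0.1332i + 0.6833j - 0.2626k
0.6681 + 0.1332i + 0.6833j - 0.2626k


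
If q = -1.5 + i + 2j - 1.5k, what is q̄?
-1.5 - i - 2j + 1.5k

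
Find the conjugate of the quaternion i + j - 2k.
-i - j + 2k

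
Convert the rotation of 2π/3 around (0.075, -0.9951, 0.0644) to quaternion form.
0.5 + 0.065i - 0.8618j + 0.0558k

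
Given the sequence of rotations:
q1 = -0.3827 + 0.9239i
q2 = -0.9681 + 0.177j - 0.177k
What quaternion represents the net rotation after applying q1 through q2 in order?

q2 · q1 = 0.3705 - 0.8944i - 0.2313j - 0.0958k
0.3705 - 0.8944i - 0.2313j - 0.0958k


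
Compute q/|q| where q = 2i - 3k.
0.5547i - 0.8321k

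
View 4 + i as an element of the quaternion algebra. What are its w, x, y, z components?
4 + i + 0j + 0k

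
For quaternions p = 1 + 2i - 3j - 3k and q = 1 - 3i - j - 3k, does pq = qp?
No: pq = -5 + 5i + 11j - 17k ≠ -5 - 7i - 19j + 5k = qp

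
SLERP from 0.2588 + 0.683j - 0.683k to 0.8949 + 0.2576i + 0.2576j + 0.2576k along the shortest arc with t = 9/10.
0.894 + 0.2471i + 0.3407j + 0.1535k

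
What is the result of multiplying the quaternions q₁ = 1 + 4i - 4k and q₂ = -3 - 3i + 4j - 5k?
-11 + i + 36j + 23k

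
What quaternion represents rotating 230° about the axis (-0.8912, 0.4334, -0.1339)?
-0.4226 - 0.8077i + 0.3928j - 0.1214k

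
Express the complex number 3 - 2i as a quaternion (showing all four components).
3 - 2i + 0j + 0k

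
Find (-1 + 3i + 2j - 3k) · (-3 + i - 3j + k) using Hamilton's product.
9 - 17i - 9j - 3k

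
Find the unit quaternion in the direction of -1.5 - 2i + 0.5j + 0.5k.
-0.5774 - 0.7698i + 0.1925j + 0.1925k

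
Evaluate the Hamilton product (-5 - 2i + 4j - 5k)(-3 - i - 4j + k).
34 - 5i + 15j + 22k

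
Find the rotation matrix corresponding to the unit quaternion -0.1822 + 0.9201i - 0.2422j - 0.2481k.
[[0.7596, -0.5361, -0.3683], [-0.3553, -0.8163, 0.4555], [-0.5448, -0.2151, -0.8105]]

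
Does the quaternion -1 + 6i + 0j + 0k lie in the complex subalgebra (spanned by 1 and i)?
Yes. The quaternion -1 + 6i has j- and k-coefficients y = z = 0, so it lies in the complex subalgebra spanned by 1 and i.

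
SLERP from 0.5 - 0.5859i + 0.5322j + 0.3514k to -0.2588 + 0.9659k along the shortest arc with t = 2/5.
0.2354 - 0.4363i + 0.3963j + 0.7727k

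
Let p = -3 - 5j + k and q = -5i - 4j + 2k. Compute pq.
-22 + 9i + 7j - 31k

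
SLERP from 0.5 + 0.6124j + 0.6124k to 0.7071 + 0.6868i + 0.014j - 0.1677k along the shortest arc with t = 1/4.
0.6656 + 0.2285i + 0.5317j + 0.4713k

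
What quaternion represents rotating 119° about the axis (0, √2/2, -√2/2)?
0.5075 + 0.6093j - 0.6093k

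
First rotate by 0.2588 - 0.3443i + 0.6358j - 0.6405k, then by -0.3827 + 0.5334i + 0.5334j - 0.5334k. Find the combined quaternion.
-0.5962 + 0.2673i + 0.42j + 0.6299k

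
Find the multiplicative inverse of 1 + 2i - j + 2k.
0.1 - 0.2i + 0.1j - 0.2k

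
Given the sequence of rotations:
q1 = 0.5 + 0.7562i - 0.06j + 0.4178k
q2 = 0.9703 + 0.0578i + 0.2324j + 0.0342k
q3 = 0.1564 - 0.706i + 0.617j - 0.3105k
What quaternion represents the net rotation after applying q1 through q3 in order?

q2 · q1 = 0.4411 + 0.8618i + 0.0597j + 0.2433k
q3 · q2 · q1 = 0.7161 - 0.008i + 0.1857j - 0.6728k
0.7161 - 0.008i + 0.1857j - 0.6728k


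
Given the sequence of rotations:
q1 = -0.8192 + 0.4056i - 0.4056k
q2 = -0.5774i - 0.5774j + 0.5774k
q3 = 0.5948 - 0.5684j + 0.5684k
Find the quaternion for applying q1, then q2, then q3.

q2 · q1 = 0.4684 + 0.7072i + 0.473j - 0.2388k
q3 · q2 · q1 = 0.6832 + 0.2875i + 0.4171j + 0.5262k
0.6832 + 0.2875i + 0.4171j + 0.5262k


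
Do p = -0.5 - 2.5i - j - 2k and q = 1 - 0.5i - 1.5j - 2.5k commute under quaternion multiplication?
No: pq = -8.25 - 2.75i - 5.5j + 2.5k ≠ -8.25 - 1.75i + 5j - 4k = qp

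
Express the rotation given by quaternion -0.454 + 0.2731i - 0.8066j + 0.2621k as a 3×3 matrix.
[[-0.4386, -0.2026, 0.8756], [-0.6786, 0.7134, -0.1748], [-0.5892, -0.6708, -0.4504]]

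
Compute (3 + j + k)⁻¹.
0.2727 - 0.0909j - 0.0909k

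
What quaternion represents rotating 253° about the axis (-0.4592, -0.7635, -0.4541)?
-0.5948 - 0.3691i - 0.6137j - 0.365k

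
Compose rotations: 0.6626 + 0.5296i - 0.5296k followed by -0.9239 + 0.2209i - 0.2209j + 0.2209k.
-0.6122 - 0.2259i + 0.0876j + 0.7527k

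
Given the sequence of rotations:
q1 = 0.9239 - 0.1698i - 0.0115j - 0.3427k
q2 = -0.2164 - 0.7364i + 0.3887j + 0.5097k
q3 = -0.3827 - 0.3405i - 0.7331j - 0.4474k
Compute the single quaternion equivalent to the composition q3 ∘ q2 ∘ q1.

q2 · q1 = -0.1458 - 0.771i + 0.0227j + 0.6195k
q3 · q2 · q1 = 0.0871 - 0.0993i + 0.6541j - 0.7448k
0.0871 - 0.0993i + 0.6541j - 0.7448k


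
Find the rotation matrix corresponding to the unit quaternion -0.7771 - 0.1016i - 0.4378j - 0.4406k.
[[0.2284, -0.5958, 0.77], [0.7737, 0.5911, 0.2279], [-0.5909, 0.5437, 0.596]]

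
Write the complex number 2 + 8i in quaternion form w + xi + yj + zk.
2 + 8i + 0j + 0k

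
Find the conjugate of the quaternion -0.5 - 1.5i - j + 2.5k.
-0.5 + 1.5i + j - 2.5k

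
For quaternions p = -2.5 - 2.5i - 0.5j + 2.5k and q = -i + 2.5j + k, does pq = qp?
No: pq = -3.75 - 4.25i - 6.25j - 9.25k ≠ -3.75 + 9.25i - 6.25j + 4.25k = qp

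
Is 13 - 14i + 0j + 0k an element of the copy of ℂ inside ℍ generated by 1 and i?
Yes. The quaternion 13 - 14i has j- and k-coefficients y = z = 0, so it lies in the complex subalgebra spanned by 1 and i.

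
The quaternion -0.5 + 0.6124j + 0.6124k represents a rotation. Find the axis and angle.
axis = (0, √2/2, √2/2), θ = 4π/3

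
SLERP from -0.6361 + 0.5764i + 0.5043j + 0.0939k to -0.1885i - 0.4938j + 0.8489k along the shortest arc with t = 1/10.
-0.6072 + 0.5754i + 0.5474j - 0.024k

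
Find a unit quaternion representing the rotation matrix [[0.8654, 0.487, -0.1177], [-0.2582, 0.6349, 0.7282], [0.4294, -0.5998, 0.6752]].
0.891 - 0.3726i - 0.1535j - 0.2091k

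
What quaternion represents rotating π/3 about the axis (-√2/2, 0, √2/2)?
0.866 - 0.3536i + 0.3536k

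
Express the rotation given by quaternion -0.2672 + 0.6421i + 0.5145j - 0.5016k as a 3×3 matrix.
[[-0.0326, 0.3927, -0.9191], [0.9288, -0.3278, -0.173], [-0.3692, -0.8593, -0.354]]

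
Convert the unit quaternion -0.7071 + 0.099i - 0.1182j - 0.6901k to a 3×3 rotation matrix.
[[0.0196, -0.9993, 0.0305], [0.9525, 0.0279, 0.3031], [-0.3038, 0.0231, 0.9525]]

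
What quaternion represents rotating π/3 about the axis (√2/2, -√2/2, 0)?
0.866 + 0.3536i - 0.3536j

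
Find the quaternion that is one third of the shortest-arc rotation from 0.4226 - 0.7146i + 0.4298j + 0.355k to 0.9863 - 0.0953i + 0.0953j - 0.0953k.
0.705 - 0.5692i + 0.3574j + 0.2263k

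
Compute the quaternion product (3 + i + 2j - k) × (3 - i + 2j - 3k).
3 - 4i + 16j - 8k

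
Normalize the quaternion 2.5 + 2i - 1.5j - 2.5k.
0.5774 + 0.4619i - 0.3464j - 0.5774k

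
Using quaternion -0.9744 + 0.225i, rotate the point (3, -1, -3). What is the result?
(3, -2.214, -2.258)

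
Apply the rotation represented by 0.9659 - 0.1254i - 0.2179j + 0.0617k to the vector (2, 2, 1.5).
(1.011, 2.593, 1.583)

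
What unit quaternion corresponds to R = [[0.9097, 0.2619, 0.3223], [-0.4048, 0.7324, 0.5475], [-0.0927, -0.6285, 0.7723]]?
0.9239 - 0.3182i + 0.1123j - 0.1804k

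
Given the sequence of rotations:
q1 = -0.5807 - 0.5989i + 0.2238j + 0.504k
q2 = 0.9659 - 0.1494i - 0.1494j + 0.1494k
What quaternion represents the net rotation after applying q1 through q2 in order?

q2 · q1 = -0.6922 - 0.6005i + 0.2887j + 0.2771k
-0.6922 - 0.6005i + 0.2887j + 0.2771k


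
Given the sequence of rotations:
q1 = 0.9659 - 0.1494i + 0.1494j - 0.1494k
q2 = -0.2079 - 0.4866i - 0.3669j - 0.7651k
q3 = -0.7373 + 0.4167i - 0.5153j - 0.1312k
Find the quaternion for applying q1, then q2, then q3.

q2 · q1 = -0.333 - 0.2698i - 0.3438j - 0.8355k
q3 · q2 · q1 = 0.0712 + 0.4456i + 0.8086j + 0.3774k
0.0712 + 0.4456i + 0.8086j + 0.3774k


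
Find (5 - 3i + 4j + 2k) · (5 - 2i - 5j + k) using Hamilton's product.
37 - 11i - 6j + 38k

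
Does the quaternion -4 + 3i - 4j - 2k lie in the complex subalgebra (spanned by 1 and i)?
No. The quaternion -4 + 3i - 4j - 2k has j-coefficient y = -4 and k-coefficient z = -2, not both zero, so it does not lie in the complex subalgebra spanned by 1 and i.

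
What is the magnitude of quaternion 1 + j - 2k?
√6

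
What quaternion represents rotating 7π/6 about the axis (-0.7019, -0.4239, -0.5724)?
-0.2588 - 0.678i - 0.4095j - 0.5529k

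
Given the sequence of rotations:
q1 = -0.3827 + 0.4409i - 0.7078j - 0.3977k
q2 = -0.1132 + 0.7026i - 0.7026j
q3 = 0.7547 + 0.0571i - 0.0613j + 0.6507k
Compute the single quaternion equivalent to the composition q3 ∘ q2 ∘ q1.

q2 · q1 = -0.7638 - 0.0394i + 0.6284j - 0.1425k
q3 · q2 · q1 = -0.4429 - 0.4735i + 0.5036j - 0.5711k
-0.4429 - 0.4735i + 0.5036j - 0.5711k


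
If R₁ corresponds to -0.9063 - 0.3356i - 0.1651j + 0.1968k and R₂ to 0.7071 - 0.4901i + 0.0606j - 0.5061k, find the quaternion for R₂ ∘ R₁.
-0.6957 + 0.1352i + 0.0946j + 0.6991k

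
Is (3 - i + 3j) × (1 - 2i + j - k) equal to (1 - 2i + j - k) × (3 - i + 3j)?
No: pq = -2 - 10i + 5j + 2k ≠ -2 - 4i + 7j - 8k = qp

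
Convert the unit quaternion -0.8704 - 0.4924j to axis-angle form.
axis = (0, -1, 0), θ = 301°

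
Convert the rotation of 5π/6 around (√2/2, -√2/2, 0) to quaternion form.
0.2588 + 0.683i - 0.683j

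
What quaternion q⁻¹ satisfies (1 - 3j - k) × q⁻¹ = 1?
0.0909 + 0.2727j + 0.0909k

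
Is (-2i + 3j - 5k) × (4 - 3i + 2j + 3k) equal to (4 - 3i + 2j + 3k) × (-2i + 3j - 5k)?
No: pq = 3 + 11i + 33j - 15k ≠ 3 - 27i - 9j - 25k = qp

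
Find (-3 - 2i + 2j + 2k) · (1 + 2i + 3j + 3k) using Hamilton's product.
-11 - 8i + 3j - 17k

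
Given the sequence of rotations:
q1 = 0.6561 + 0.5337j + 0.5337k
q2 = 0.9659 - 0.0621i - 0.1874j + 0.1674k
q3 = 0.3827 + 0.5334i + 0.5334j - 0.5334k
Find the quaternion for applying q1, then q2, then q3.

q2 · q1 = 0.6444 - 0.2301i + 0.4257j + 0.5922k
q3 · q2 · q1 = 0.4582 + 0.7986i + 0.3135j + 0.2327k
0.4582 + 0.7986i + 0.3135j + 0.2327k


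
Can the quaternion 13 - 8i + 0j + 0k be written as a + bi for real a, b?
Yes. The quaternion 13 - 8i has j- and k-coefficients y = z = 0, so it lies in the complex subalgebra spanned by 1 and i.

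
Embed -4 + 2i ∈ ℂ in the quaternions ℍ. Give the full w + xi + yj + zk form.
-4 + 2i + 0j + 0k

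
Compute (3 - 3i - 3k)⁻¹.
0.1111 + 0.1111i + 0.1111k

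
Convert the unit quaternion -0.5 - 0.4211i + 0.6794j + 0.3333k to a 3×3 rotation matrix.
[[-0.1453, -0.2389, -0.9601], [-0.9055, 0.4232, 0.0318], [0.3987, 0.874, -0.2778]]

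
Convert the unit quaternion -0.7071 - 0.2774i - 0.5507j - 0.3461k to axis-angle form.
axis = (-0.3923, -0.7788, -0.4895), θ = 3π/2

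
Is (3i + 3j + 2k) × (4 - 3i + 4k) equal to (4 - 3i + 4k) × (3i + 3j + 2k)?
No: pq = 1 + 24i - 6j + 17k ≠ 1 + 30j - k = qp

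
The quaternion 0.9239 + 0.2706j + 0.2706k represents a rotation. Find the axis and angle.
axis = (0, √2/2, √2/2), θ = π/4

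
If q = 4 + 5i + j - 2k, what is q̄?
4 - 5i - j + 2k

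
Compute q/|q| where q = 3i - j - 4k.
0.5883i - 0.1961j - 0.7845k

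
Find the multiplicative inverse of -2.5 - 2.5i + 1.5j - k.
-0.1587 + 0.1587i - 0.0952j + 0.0635k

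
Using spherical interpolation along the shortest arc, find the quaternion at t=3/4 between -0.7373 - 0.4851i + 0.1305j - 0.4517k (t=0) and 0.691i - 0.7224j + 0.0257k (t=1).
-0.2258 - 0.7196i + 0.6369j - 0.1596k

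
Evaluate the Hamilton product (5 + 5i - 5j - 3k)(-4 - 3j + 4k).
-23 - 49i - 15j + 17k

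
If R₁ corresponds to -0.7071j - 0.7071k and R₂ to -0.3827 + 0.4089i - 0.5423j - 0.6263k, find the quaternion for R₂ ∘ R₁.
-0.8263 - 0.0594i + 0.5597j - 0.0185k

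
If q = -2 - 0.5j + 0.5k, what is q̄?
-2 + 0.5j - 0.5k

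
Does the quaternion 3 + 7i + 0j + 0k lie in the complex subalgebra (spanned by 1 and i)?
Yes. The quaternion 3 + 7i has j- and k-coefficients y = z = 0, so it lies in the complex subalgebra spanned by 1 and i.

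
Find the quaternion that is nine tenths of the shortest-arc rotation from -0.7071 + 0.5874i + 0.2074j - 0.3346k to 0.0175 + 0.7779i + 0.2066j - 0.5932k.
-0.063 + 0.7813i + 0.2133j - 0.5831k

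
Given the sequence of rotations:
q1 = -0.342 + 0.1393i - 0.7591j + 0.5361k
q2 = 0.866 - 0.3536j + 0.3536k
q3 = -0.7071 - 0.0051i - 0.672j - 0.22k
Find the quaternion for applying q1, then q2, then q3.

q2 · q1 = -0.7542 + 0.1995i - 0.4872j + 0.3926k
q3 · q2 · q1 = 0.2933 - 0.5082i + 0.8094j + 0.0249k
0.2933 - 0.5082i + 0.8094j + 0.0249k


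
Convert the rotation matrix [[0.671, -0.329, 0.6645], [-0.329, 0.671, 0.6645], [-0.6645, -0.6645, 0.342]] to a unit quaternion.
0.8191 - 0.4056i + 0.4056j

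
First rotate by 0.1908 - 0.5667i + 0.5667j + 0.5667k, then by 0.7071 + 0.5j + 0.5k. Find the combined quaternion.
-0.4318 - 0.4007i + 0.2128j + 0.7795k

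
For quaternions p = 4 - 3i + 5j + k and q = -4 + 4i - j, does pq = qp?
No: pq = 1 + 29i - 20j - 21k ≠ 1 + 27i - 28j + 13k = qp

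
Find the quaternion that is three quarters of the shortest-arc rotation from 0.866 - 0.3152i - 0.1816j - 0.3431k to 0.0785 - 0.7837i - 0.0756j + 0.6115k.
0.3797 - 0.812i - 0.1324j + 0.423k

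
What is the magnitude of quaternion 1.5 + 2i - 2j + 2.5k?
4.062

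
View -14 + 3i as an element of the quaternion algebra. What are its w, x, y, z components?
-14 + 3i + 0j + 0k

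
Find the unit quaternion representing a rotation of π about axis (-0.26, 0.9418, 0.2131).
-0.26i + 0.9418j + 0.2131k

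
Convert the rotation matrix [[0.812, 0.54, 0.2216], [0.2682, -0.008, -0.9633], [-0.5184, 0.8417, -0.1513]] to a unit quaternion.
0.6428 + 0.702i + 0.2878j - 0.1057k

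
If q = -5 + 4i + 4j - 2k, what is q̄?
-5 - 4i - 4j + 2k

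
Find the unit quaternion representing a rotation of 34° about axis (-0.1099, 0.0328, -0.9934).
0.9563 - 0.0321i + 0.0096j - 0.2904k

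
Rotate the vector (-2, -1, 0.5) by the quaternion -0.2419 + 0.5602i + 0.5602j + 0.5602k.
(-0.21, -0.009, -2.282)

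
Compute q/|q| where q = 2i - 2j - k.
0.6667i - 0.6667j - 0.3333k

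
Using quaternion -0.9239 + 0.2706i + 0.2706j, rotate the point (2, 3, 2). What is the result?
(1.146, 3.854, 0.914)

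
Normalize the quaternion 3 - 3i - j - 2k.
0.6255 - 0.6255i - 0.2085j - 0.417k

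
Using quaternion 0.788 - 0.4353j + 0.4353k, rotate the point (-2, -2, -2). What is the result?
(2.26, -1.856, -1.856)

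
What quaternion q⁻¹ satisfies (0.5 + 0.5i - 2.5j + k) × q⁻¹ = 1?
0.0645 - 0.0645i + 0.3226j - 0.129k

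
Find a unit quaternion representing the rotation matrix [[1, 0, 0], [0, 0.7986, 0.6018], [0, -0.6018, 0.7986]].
0.9483 - 0.3173i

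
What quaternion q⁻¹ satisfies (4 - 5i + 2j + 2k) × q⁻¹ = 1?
0.0816 + 0.102i - 0.0408j - 0.0408k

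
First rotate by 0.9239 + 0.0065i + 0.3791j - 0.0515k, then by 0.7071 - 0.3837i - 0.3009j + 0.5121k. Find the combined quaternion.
0.7962 - 0.5285i - 0.0264j + 0.2932k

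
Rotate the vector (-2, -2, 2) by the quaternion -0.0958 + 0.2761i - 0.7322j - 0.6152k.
(2.304, 2.299, -1.185)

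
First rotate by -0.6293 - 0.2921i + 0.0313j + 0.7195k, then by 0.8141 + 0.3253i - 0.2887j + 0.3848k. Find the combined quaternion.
-0.6851 - 0.6623i - 0.1393j + 0.2694k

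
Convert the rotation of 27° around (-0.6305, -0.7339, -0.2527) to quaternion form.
0.9724 - 0.1472i - 0.1713j - 0.059k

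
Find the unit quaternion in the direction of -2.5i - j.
-0.9285i - 0.3714j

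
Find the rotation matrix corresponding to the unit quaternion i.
[[1, 0, 0], [0, -1, 0], [0, 0, -1]]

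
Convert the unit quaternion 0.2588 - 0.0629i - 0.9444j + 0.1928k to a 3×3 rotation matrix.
[[-0.8581, 0.019, -0.5131], [0.2186, 0.9177, -0.3316], [0.4646, -0.3967, -0.7917]]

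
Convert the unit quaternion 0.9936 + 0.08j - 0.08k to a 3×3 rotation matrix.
[[0.9744, 0.159, 0.159], [-0.159, 0.9872, -0.0128], [-0.159, -0.0128, 0.9872]]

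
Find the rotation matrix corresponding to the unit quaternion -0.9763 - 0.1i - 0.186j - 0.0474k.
[[0.9263, -0.0554, 0.3727], [0.1298, 0.9755, -0.1776], [-0.3537, 0.2129, 0.9108]]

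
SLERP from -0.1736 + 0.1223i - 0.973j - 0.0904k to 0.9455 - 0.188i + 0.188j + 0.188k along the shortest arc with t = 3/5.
-0.7489 + 0.192i - 0.6093j - 0.1763k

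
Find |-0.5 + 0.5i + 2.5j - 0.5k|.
√7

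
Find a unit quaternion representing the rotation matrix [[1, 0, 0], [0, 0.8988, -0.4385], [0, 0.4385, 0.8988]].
0.9744 + 0.225i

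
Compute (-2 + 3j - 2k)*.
-2 - 3j + 2k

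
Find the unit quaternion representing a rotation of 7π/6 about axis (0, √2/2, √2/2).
-0.2588 + 0.683j + 0.683k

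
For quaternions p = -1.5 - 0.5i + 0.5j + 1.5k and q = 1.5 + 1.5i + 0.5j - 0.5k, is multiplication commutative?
No: pq = -1 - 4i + 2j + 2k ≠ -1 - 2i - 2j + 4k = qp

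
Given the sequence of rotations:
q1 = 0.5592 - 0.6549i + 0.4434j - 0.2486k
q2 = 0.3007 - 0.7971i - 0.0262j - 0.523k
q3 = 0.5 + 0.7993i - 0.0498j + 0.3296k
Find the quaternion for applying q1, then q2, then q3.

q2 · q1 = -0.4723 - 0.4043i + 0.263j - 0.7378k
q3 · q2 · q1 = 0.3433 - 0.6296i + 0.6115j - 0.3345k
0.3433 - 0.6296i + 0.6115j - 0.3345k


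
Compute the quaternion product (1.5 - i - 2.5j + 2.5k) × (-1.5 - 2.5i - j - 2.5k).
-1 + 6.5i - 6.5j - 12.75k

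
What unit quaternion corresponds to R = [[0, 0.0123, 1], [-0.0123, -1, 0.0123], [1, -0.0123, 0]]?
-0.0087 + 0.7071i + 0.7071k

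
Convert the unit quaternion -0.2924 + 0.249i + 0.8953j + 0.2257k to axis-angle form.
axis = (0.2604, 0.9362, 0.236), θ = 214°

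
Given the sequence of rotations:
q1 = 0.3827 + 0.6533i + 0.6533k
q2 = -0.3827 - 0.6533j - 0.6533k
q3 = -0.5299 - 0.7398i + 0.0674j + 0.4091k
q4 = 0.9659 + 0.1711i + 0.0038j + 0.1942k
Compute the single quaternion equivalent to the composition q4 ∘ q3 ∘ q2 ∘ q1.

q2 · q1 = 0.2803 - 0.6768i - 0.6768j - 0.0732k
q3 · q2 · q1 = -0.5737 + 0.4232i + 0.0465j + 0.6998k
q4 · q3 · q2 · q1 = -0.7626 + 0.3042i + 0.0052j + 0.5709k
-0.7626 + 0.3042i + 0.0052j + 0.5709k


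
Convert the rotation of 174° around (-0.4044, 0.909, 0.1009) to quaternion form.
0.0523 - 0.4038i + 0.9078j + 0.1008k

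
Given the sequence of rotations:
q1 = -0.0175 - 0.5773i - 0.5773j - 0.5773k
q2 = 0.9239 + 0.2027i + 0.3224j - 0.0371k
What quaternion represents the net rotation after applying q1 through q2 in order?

q2 · q1 = 0.2656 - 0.7445i - 0.4006j - 0.4636k
0.2656 - 0.7445i - 0.4006j - 0.4636k


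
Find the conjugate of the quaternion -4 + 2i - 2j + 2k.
-4 - 2i + 2j - 2k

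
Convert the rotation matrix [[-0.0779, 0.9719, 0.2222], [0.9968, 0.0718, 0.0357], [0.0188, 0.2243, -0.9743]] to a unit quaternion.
0.0698 + 0.6754i + 0.7287j + 0.0892k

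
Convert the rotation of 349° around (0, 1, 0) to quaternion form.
-0.9954 + 0.0958j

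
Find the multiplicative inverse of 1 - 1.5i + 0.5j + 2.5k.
0.1026 + 0.1538i - 0.0513j - 0.2564k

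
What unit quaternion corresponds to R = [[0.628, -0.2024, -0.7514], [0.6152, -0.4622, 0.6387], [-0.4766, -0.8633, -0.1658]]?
-0.5 + 0.751i + 0.1374j - 0.4088k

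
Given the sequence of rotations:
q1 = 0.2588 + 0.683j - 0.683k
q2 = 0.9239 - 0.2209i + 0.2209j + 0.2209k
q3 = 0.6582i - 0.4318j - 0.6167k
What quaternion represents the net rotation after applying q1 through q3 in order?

q2 · q1 = 0.2391 - 0.3589i + 0.5373j - 0.7247k
q3 · q2 · q1 = 0.0213 + 0.8017i + 0.5951j + 0.0512k
0.0213 + 0.8017i + 0.5951j + 0.0512k


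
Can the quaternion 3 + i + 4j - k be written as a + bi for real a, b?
No. The quaternion 3 + i + 4j - k has j-coefficient y = 4 and k-coefficient z = -1, not both zero, so it does not lie in the complex subalgebra spanned by 1 and i.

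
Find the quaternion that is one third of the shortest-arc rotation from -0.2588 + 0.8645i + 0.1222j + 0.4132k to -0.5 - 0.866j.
-0.4688 + 0.742i - 0.3223j + 0.3546k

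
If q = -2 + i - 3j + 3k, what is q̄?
-2 - i + 3j - 3k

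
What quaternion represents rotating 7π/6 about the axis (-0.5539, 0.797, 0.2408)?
-0.2588 - 0.535i + 0.7698j + 0.2326k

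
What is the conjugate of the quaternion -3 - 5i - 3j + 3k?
-3 + 5i + 3j - 3k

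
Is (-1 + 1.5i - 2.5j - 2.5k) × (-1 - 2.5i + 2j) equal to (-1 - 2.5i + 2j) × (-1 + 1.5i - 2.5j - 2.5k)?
No: pq = 9.75 + 6i + 6.75j - 0.75k ≠ 9.75 - 4i - 5.75j + 5.75k = qp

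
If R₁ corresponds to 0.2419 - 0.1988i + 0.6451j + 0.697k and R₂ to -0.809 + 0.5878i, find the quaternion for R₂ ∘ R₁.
-0.0788 + 0.303i - 0.9316j - 0.1847k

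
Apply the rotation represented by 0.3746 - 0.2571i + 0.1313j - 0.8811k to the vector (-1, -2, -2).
(-1.701, 2.175, -1.173)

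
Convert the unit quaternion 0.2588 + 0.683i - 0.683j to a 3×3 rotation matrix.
[[0.067, -0.933, -0.3535], [-0.933, 0.067, -0.3535], [0.3535, 0.3535, -0.866]]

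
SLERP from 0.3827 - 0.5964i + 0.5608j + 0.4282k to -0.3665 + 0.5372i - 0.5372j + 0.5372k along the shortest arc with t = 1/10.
0.4002 - 0.6196i + 0.5864j + 0.3349k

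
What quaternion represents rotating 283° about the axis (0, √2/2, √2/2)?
-0.7826 + 0.4402j + 0.4402k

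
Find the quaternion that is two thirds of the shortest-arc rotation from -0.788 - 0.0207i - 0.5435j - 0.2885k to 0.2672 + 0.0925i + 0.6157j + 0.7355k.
-0.4702 - 0.0721i - 0.6259j - 0.618k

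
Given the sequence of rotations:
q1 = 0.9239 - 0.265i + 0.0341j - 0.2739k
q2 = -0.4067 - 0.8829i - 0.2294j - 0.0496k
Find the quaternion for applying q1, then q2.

q2 · q1 = -0.6155 - 0.6434i - 0.4545j - 0.0253k
-0.6155 - 0.6434i - 0.4545j - 0.0253k


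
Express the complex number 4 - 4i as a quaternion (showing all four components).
4 - 4i + 0j + 0k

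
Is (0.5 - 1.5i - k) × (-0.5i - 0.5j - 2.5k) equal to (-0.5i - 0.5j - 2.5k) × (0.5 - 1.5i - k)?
No: pq = -3.25 - 0.75i - 3.5j - 0.5k ≠ -3.25 + 0.25i + 3j - 2k = qp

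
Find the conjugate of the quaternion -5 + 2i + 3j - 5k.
-5 - 2i - 3j + 5k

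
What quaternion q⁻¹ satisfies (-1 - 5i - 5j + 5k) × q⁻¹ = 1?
-0.0132 + 0.0658i + 0.0658j - 0.0658k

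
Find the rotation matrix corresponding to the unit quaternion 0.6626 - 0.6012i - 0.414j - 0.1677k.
[[0.601, 0.72, -0.347], [0.2756, 0.2209, 0.9356], [0.7503, -0.6579, -0.0657]]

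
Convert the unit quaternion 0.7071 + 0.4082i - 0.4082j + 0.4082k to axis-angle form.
axis = (√3/3, -√3/3, √3/3), θ = π/2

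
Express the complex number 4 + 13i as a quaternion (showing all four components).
4 + 13i + 0j + 0k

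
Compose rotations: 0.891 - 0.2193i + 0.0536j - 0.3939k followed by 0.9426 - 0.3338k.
0.7084 - 0.1888i + 0.1237j - 0.6687k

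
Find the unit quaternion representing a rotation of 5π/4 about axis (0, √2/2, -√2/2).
-0.3827 + 0.6533j - 0.6533k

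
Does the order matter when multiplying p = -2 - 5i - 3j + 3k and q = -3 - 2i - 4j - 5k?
Yes: pq = -1 + 46i - 14j + 15k ≠ -1 - 8i + 48j - 13k = qp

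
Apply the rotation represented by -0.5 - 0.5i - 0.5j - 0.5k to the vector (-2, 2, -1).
(-1, -2, 2)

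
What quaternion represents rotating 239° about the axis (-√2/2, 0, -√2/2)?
-0.4924 - 0.6154i - 0.6154k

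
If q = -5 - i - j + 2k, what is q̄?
-5 + i + j - 2k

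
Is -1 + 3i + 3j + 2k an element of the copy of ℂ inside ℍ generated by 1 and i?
No. The quaternion -1 + 3i + 3j + 2k has j-coefficient y = 3 and k-coefficient z = 2, not both zero, so it does not lie in the complex subalgebra spanned by 1 and i.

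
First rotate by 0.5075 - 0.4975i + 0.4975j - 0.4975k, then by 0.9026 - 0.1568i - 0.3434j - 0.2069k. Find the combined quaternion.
0.448 - 0.2548i + 0.2997j - 0.8029k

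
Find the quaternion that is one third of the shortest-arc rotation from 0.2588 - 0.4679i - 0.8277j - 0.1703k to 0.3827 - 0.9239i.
0.3399 - 0.7051i - 0.6096j - 0.1254k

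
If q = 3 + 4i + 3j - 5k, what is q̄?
3 - 4i - 3j + 5k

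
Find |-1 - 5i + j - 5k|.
√52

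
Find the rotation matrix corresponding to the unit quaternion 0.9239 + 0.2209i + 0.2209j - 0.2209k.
[[0.8048, 0.5058, 0.3106], [-0.3106, 0.8048, -0.5058], [-0.5058, 0.3106, 0.8048]]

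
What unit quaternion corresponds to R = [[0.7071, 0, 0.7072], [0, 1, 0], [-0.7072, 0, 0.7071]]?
0.9239 + 0.3827j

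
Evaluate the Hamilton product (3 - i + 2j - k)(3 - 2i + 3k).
10 - 3i + 11j + 10k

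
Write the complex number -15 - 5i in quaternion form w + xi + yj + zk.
-15 - 5i + 0j + 0k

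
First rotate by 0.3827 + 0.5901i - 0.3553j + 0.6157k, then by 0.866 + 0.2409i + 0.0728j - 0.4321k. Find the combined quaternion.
0.4812 + 0.4945i - 0.6831j + 0.2393k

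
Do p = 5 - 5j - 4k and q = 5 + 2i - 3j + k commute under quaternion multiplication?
No: pq = 14 - 7i - 48j - 5k ≠ 14 + 27i - 32j - 25k = qp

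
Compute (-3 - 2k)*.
-3 + 2k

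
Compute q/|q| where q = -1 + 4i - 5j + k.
-0.1525 + 0.61i - 0.7625j + 0.1525k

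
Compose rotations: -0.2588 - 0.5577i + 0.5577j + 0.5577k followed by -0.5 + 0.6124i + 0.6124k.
0.1294 - 0.2212i - 0.9619j - 0.0958k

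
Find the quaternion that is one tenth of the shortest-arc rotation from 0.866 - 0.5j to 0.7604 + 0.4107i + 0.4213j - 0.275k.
0.9067 + 0.0507i - 0.4173j - 0.034k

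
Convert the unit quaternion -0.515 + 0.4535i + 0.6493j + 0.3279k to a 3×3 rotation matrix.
[[-0.0582, 0.9267, -0.3714], [0.2512, 0.3736, 0.8929], [0.9662, -0.0413, -0.2545]]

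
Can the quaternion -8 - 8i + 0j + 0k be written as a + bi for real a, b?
Yes. The quaternion -8 - 8i has j- and k-coefficients y = z = 0, so it lies in the complex subalgebra spanned by 1 and i.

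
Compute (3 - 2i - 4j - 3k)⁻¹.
0.0789 + 0.0526i + 0.1053j + 0.0789k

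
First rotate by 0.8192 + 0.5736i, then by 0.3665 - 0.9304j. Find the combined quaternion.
0.3002 + 0.2102i - 0.7622j + 0.5337k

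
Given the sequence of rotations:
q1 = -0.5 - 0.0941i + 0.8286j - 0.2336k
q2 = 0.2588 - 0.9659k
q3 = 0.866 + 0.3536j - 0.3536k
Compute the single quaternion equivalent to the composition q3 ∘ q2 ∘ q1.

q2 · q1 = -0.355 + 0.776i + 0.3053j + 0.4225k
q3 · q2 · q1 = -0.266 + 0.9294i - 0.1355j + 0.217k
-0.266 + 0.9294i - 0.1355j + 0.217k


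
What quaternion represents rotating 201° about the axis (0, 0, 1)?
-0.1822 + 0.9833k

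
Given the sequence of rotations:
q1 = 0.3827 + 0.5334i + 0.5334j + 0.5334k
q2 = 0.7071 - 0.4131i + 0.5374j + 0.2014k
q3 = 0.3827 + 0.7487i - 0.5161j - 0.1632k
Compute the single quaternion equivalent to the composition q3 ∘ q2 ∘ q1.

q2 · q1 = 0.0969 + 0.3983i + 0.9106j - 0.0528k
q3 · q2 · q1 = 0.2002 + 0.4008i + 0.273j + 0.8513k
0.2002 + 0.4008i + 0.273j + 0.8513k


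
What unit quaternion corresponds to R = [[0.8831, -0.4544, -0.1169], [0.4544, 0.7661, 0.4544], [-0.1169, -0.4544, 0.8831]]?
0.9397 - 0.2418i + 0.2418k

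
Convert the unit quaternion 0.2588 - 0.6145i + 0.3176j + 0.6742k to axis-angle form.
axis = (-0.6362, 0.3288, 0.698), θ = 5π/6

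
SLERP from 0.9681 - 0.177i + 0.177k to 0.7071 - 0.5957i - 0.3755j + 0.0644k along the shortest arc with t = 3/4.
0.8052 - 0.5079i - 0.2904j + 0.097k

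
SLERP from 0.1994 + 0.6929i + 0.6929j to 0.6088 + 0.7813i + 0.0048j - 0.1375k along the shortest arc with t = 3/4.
0.5376 + 0.8124i + 0.1979j - 0.1088k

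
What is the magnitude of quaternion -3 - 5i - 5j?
√59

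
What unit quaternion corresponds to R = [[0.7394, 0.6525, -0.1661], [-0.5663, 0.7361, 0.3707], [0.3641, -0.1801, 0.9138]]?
0.9205 - 0.1496i - 0.144j - 0.331k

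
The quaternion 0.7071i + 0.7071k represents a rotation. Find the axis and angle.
axis = (√2/2, 0, √2/2), θ = π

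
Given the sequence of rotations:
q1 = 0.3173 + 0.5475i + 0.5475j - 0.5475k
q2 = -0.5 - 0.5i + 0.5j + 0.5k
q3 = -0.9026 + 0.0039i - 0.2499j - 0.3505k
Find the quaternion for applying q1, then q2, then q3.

q2 · q1 = 0.1151 - 0.9799i - 0.1151j - 0.1151k
q3 · q2 · q1 = -0.1692 + 0.8733i + 0.419j - 0.1818k
-0.1692 + 0.8733i + 0.419j - 0.1818k


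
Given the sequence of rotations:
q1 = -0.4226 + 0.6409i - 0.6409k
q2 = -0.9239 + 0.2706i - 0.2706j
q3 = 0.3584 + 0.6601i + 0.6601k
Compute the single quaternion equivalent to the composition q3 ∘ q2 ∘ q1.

q2 · q1 = 0.217 - 0.5331i + 0.2878j + 0.7656k
q3 · q2 · q1 = -0.0757 - 0.2378i - 0.7541j + 0.6076k
-0.0757 - 0.2378i - 0.7541j + 0.6076k


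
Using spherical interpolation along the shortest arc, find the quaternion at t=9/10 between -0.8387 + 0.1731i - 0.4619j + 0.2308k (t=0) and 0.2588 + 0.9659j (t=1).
-0.3332 + 0.0195i - 0.9423j + 0.026k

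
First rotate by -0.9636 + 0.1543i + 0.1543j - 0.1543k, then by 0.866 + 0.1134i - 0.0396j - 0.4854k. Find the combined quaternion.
-0.9208 + 0.1054i + 0.1144j + 0.3577k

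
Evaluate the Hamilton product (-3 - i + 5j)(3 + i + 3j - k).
-23 - 11i + 5j - 5k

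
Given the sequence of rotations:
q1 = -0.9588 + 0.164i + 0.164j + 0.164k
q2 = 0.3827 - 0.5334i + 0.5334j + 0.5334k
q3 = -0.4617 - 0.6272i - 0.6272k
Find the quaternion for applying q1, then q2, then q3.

q2 · q1 = -0.4544 + 0.5742i - 0.2737j - 0.6236k
q3 · q2 · q1 = 0.1788 - 0.1518i - 0.6249j + 0.7446k
0.1788 - 0.1518i - 0.6249j + 0.7446k


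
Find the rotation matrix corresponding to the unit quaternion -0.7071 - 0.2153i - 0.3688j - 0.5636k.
[[0.0927, -0.6382, 0.7642], [0.9558, 0.272, 0.1112], [-0.2789, 0.7202, 0.6353]]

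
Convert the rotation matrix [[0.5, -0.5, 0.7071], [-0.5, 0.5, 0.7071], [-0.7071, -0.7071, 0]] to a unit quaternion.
0.7071 - 0.5i + 0.5j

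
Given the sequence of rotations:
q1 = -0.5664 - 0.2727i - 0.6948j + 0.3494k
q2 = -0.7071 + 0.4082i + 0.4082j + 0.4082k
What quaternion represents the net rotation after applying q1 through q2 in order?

q2 · q1 = 0.6528 + 0.3879i + 0.0061j - 0.6506k
0.6528 + 0.3879i + 0.0061j - 0.6506k


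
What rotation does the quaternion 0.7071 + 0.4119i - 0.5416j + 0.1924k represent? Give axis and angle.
axis = (0.5825, -0.7659, 0.2721), θ = π/2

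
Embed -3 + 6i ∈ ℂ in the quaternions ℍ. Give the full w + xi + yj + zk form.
-3 + 6i + 0j + 0k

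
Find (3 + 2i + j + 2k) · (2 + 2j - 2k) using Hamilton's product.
8 - 2i + 12j + 2k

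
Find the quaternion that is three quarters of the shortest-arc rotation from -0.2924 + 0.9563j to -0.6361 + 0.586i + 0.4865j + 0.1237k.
-0.5871 + 0.465i + 0.6554j + 0.0982k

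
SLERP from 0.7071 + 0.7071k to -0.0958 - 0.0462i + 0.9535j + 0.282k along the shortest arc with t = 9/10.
0.0093 - 0.0448i + 0.9255j + 0.376k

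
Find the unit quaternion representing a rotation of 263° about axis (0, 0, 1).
-0.6626 + 0.749k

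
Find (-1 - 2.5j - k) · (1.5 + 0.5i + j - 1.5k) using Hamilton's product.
-0.5 + 4.25i - 5.25j + 1.25k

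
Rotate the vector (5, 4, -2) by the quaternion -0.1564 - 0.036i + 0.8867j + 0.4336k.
(-3.838, -0.027, 5.502)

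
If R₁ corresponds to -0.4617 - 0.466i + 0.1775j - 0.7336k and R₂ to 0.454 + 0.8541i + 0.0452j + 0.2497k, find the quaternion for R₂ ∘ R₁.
0.3636 - 0.6834i + 0.5699j - 0.2757k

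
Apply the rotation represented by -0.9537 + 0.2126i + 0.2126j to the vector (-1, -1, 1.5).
(-1.608, -0.392, 1.229)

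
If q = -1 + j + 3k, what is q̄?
-1 - j - 3k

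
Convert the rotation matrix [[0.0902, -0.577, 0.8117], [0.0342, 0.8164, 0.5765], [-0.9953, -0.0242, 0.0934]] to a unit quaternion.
0.7071 - 0.2124i + 0.6389j + 0.2161k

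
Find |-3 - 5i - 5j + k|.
√60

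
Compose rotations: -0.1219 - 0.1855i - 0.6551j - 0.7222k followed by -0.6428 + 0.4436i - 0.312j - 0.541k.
-0.4345 - 0.0639i + 0.8799j + 0.1817k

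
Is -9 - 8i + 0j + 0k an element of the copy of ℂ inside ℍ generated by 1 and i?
Yes. The quaternion -9 - 8i has j- and k-coefficients y = z = 0, so it lies in the complex subalgebra spanned by 1 and i.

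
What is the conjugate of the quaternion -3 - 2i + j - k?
-3 + 2i - j + k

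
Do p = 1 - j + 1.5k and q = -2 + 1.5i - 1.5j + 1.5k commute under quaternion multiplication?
No: pq = -5.75 + 2.25i + 2.75j ≠ -5.75 + 0.75i - 1.75j - 3k = qp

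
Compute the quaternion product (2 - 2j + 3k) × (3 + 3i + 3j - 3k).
21 + 3i + 9j + 9k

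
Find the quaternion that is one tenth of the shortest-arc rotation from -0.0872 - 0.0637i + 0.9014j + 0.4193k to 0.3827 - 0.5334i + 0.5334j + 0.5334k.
-0.0376 - 0.1177i + 0.8873j + 0.4444k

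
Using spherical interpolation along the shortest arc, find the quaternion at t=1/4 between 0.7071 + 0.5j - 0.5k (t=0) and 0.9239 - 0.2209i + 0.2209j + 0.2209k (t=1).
0.8209 - 0.0622i + 0.4588j - 0.3344k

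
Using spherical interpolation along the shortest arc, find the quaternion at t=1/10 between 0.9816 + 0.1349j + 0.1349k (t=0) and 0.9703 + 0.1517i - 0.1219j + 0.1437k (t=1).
0.9845 + 0.0154i + 0.1094j + 0.1363k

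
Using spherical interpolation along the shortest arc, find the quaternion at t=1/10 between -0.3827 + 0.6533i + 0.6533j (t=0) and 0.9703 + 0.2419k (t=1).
-0.4859 + 0.6176i + 0.6176j - 0.0309k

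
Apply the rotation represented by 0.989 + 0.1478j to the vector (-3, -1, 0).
(-2.869, -1, 0.877)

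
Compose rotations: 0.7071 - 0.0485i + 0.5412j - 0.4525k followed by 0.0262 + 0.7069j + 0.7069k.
-0.0442 - 0.7037i + 0.4797j + 0.5223k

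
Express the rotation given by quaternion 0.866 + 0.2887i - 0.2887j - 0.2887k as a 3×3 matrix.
[[0.6666, 0.3333, -0.6667], [-0.6667, 0.6666, -0.3333], [0.3333, 0.6667, 0.6666]]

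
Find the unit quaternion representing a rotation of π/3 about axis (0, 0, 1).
0.866 + 0.5k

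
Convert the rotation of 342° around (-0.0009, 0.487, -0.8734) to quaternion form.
-0.9877 - 0.0001i + 0.0762j - 0.1366k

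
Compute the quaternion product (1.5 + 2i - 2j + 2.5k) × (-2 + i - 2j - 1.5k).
-5.25 + 5.5i + 6.5j - 9.25k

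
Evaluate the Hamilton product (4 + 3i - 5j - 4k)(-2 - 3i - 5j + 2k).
-16 - 48i - 4j - 14k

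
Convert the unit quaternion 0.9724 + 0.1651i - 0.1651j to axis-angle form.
axis = (√2/2, -√2/2, 0), θ = 27°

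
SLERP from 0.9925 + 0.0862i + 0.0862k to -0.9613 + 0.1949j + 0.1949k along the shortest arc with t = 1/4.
0.9965 + 0.0653i - 0.0497j + 0.0156k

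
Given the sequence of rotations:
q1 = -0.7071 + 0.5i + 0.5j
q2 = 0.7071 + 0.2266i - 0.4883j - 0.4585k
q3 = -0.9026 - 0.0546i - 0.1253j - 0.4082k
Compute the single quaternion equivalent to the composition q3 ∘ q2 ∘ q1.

q2 · q1 = -0.3691 + 0.4226i + 0.4696j + 0.6817k
q3 · q2 · q1 = 0.6933 - 0.255i - 0.5129j - 0.4373k
0.6933 - 0.255i - 0.5129j - 0.4373k


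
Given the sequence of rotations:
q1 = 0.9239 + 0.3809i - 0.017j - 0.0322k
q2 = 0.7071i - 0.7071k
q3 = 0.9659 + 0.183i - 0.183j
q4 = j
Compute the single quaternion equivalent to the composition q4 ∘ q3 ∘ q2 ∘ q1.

q2 · q1 = -0.2921 + 0.6413i - 0.2466j - 0.6653k
q3 · q2 · q1 = -0.4446 + 0.6877i - 0.063j - 0.5704k
q4 · q3 · q2 · q1 = 0.063 - 0.5704i - 0.4446j - 0.6877k
0.063 - 0.5704i - 0.4446j - 0.6877k


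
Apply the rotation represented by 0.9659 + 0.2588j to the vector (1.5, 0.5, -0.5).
(1.049, 0.5, -1.183)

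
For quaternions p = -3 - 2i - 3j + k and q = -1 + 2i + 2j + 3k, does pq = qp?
No: pq = 10 - 15i + 5j - 8k ≠ 10 + 7i - 11j - 12k = qp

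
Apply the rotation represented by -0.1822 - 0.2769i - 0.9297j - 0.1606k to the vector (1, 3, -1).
(0.161, 2.761, 1.831)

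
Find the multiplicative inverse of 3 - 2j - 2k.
0.1765 + 0.1176j + 0.1176k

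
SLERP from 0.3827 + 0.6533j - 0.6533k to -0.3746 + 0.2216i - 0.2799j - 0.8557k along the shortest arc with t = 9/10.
-0.3069 + 0.2126i - 0.179j - 0.9103k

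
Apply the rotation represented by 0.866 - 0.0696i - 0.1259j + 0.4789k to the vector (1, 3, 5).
(-3.35, 2.442, 4.221)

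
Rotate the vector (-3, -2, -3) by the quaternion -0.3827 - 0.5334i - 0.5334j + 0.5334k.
(-1.058, 2.726, 3.668)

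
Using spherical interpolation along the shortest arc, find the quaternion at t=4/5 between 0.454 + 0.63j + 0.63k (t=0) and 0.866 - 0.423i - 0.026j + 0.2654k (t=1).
0.8449 - 0.3604i + 0.1264j + 0.3746k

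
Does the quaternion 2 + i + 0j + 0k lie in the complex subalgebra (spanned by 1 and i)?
Yes. The quaternion 2 + i has j- and k-coefficients y = z = 0, so it lies in the complex subalgebra spanned by 1 and i.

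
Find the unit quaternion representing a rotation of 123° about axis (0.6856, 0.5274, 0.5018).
0.4772 + 0.6025i + 0.4635j + 0.441k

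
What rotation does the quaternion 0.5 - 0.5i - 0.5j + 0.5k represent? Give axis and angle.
axis = (-√3/3, -√3/3, √3/3), θ = 2π/3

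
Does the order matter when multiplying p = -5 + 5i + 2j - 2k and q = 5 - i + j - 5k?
Yes: pq = -32 + 22i + 32j + 22k ≠ -32 + 38i - 22j + 8k = qp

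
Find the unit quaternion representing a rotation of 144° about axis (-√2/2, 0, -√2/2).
0.309 - 0.6725i - 0.6725k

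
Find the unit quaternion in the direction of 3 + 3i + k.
0.6882 + 0.6882i + 0.2294k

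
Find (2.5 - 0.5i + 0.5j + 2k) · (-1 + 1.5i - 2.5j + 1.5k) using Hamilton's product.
-3.5 + 10i - 3j + 2.25k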